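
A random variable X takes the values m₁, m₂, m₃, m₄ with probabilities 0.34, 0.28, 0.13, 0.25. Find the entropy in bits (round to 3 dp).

H = −Σ pᵢ log₂ pᵢ.
−0.34·log₂(0.34) = 0.5292
−0.28·log₂(0.28) = 0.5142
−0.13·log₂(0.13) = 0.3826
−0.25·log₂(0.25) = 0.5000
Sum ≈ 1.9260 → 1.926 bits.

1.926 bits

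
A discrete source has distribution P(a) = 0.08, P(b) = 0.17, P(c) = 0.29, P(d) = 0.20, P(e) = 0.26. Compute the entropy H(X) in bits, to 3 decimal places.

2.214 bits

H = −Σ pᵢ log₂ pᵢ.
−0.08·log₂(0.08) = 0.2915
−0.17·log₂(0.17) = 0.4346
−0.29·log₂(0.29) = 0.5179
−0.20·log₂(0.20) = 0.4644
−0.26·log₂(0.26) = 0.5053
Sum ≈ 2.2137 → 2.214 bits.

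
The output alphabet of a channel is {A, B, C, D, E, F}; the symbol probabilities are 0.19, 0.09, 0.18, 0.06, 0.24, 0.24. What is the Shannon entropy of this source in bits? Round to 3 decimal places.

H = −Σ pᵢ log₂ pᵢ.
−0.19·log₂(0.19) = 0.4552
−0.09·log₂(0.09) = 0.3127
−0.18·log₂(0.18) = 0.4453
−0.06·log₂(0.06) = 0.2435
−0.24·log₂(0.24) = 0.4941
−0.24·log₂(0.24) = 0.4941
Sum ≈ 2.4450 → 2.445 bits.

2.445 bits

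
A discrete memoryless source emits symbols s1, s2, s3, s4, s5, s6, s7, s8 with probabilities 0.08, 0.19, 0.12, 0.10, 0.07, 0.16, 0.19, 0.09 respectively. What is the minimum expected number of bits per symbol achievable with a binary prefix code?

Repeatedly combine the two least-probable nodes; the expected code length is the sum of the merged weights.
merge 7/100 + 2/25 → 3/20
merge 9/100 + 1/10 → 19/100
merge 3/25 + 3/20 → 27/100
merge 4/25 + 19/100 → 7/20
merge 19/100 + 19/100 → 19/50
merge 27/100 + 7/20 → 31/50
merge 19/50 + 31/50 → 1
L = 3/20 + 19/100 + 27/100 + 7/20 + 19/50 + 31/50 + 1 = 74/25 = 2.96 bits/symbol.

2.96 bits/symbol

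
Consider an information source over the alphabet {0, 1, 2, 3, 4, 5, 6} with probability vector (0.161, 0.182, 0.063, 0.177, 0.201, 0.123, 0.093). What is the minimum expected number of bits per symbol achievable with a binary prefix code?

2.773 bits/symbol

Repeatedly combine the two least-probable nodes; the expected code length is the sum of the merged weights.
merge 63/1000 + 93/1000 → 39/250
merge 123/1000 + 39/250 → 279/1000
merge 161/1000 + 177/1000 → 169/500
merge 91/500 + 201/1000 → 383/1000
merge 279/1000 + 169/500 → 617/1000
merge 383/1000 + 617/1000 → 1
L = 39/250 + 279/1000 + 169/500 + 383/1000 + 617/1000 + 1 = 2773/1000 = 2.773 bits/symbol.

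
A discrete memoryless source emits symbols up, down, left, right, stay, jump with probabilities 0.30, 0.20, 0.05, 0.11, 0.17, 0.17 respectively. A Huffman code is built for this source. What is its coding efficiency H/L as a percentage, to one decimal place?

97.2%

Entropy H = −Σ p log₂ p ≈ 2.4210 bits.
Huffman merges: 1/20+11/100→4/25; 4/25+17/100→33/100; 17/100+1/5→37/100; 3/10+33/100→63/100; 37/100+63/100→1. L = 249/100 ≈ 2.4900.
Efficiency = H/L = 2.4210/2.4900 = 97.2%.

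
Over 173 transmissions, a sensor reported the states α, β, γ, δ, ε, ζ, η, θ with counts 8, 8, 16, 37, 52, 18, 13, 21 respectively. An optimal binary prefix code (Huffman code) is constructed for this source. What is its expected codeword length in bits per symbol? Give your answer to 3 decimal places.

2.746 bits/symbol

Probabilities are the counts divided by 173.
Repeatedly combine the two least-probable nodes; the expected code length is the sum of the merged weights.
merge 8/173 + 8/173 → 16/173
merge 13/173 + 16/173 → 29/173
merge 16/173 + 18/173 → 34/173
merge 21/173 + 29/173 → 50/173
merge 34/173 + 37/173 → 71/173
merge 50/173 + 52/173 → 102/173
merge 71/173 + 102/173 → 1
L = 16/173 + 29/173 + 34/173 + 50/173 + 71/173 + 102/173 + 1 = 475/173 ≈ 2.746 bits/symbol.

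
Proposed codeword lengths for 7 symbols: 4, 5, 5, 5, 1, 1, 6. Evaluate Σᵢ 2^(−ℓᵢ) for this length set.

1.171875

With common denominator 2^6 = 64: Σ 2^(−ℓᵢ) = 4/64 + 2/64 + 2/64 + 2/64 + 32/64 + 32/64 + 1/64 = 75/64 = 1.171875.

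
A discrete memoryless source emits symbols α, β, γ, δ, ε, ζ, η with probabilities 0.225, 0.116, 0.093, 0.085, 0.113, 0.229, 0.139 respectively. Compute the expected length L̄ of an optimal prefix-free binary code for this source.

2.724 bits/symbol

Repeatedly combine the two least-probable nodes; the expected code length is the sum of the merged weights.
merge 17/200 + 93/1000 → 89/500
merge 113/1000 + 29/250 → 229/1000
merge 139/1000 + 89/500 → 317/1000
merge 9/40 + 229/1000 → 227/500
merge 229/1000 + 317/1000 → 273/500
merge 227/500 + 273/500 → 1
L = 89/500 + 229/1000 + 317/1000 + 227/500 + 273/500 + 1 = 681/250 = 2.724 bits/symbol.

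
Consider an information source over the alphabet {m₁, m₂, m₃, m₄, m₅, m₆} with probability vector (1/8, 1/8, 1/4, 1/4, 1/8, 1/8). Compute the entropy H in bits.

2.5 bits

Each probability is a power of 1/2, so log₂(1/p) is an integer.
H = Σ p·log₂(1/p) = 1/8·3 + 1/8·3 + 1/4·2 + 1/4·2 + 1/8·3 + 1/8·3 = 2.5 bits.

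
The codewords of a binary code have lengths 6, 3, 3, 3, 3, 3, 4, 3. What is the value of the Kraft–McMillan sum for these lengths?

With common denominator 2^6 = 64: Σ 2^(−ℓᵢ) = 1/64 + 8/64 + 8/64 + 8/64 + 8/64 + 8/64 + 4/64 + 8/64 = 53/64 = 0.828125.

0.828125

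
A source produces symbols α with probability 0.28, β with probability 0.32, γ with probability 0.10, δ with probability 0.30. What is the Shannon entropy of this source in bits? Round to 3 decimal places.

1.894 bits

H = −Σ pᵢ log₂ pᵢ.
−0.28·log₂(0.28) = 0.5142
−0.32·log₂(0.32) = 0.5260
−0.10·log₂(0.10) = 0.3322
−0.30·log₂(0.30) = 0.5211
Sum ≈ 1.8935 → 1.894 bits.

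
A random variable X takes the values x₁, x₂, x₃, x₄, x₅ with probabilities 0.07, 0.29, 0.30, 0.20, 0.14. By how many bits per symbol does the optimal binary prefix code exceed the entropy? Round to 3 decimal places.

0.041 bits

Entropy H = −Σ p log₂ p ≈ 2.1690 bits.
Huffman merges: 7/100+7/50→21/100; 1/5+21/100→41/100; 29/100+3/10→59/100; 41/100+59/100→1. L = 221/100 ≈ 2.2100.
L − H = 2.2100 − 2.1690 = 0.041 bits.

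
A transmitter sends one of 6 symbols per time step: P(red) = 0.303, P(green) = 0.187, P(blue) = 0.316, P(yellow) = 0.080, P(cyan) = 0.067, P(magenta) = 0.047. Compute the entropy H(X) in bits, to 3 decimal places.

H = −Σ pᵢ log₂ pᵢ.
−0.303·log₂(0.303) = 0.5220
−0.187·log₂(0.187) = 0.4523
−0.316·log₂(0.316) = 0.5252
−0.080·log₂(0.080) = 0.2915
−0.067·log₂(0.067) = 0.2613
−0.047·log₂(0.047) = 0.2073
Sum ≈ 2.2596 → 2.260 bits.

2.260 bits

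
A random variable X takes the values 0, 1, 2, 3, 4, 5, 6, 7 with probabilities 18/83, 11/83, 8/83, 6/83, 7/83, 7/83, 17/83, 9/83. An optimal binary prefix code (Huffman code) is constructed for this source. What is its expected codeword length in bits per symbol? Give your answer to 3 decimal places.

2.916 bits/symbol

Repeatedly combine the two least-probable nodes; the expected code length is the sum of the merged weights.
merge 6/83 + 7/83 → 13/83
merge 7/83 + 8/83 → 15/83
merge 9/83 + 11/83 → 20/83
merge 13/83 + 15/83 → 28/83
merge 17/83 + 18/83 → 35/83
merge 20/83 + 28/83 → 48/83
merge 35/83 + 48/83 → 1
L = 13/83 + 15/83 + 20/83 + 28/83 + 35/83 + 48/83 + 1 = 242/83 ≈ 2.916 bits/symbol.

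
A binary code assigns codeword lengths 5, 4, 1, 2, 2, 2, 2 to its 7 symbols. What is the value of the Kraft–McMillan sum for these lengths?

With common denominator 2^5 = 32: Σ 2^(−ℓᵢ) = 1/32 + 2/32 + 16/32 + 8/32 + 8/32 + 8/32 + 8/32 = 51/32 = 1.59375.

1.59375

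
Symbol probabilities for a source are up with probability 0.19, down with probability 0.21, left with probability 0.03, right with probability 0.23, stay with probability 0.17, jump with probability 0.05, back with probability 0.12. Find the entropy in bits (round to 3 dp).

H = −Σ pᵢ log₂ pᵢ.
−0.19·log₂(0.19) = 0.4552
−0.21·log₂(0.21) = 0.4728
−0.03·log₂(0.03) = 0.1518
−0.23·log₂(0.23) = 0.4877
−0.17·log₂(0.17) = 0.4346
−0.05·log₂(0.05) = 0.2161
−0.12·log₂(0.12) = 0.3671
Sum ≈ 2.5852 → 2.585 bits.

2.585 bits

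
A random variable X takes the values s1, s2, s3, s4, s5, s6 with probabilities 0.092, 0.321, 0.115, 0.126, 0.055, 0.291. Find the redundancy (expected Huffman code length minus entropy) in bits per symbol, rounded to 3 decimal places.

0.061 bits

Entropy H = −Σ p log₂ p ≈ 2.3267 bits.
Huffman merges: 11/200+23/250→147/1000; 23/200+63/500→241/1000; 147/1000+241/1000→97/250; 291/1000+321/1000→153/250; 97/250+153/250→1. L = 597/250 ≈ 2.3880.
L − H = 2.3880 − 2.3267 = 0.061 bits.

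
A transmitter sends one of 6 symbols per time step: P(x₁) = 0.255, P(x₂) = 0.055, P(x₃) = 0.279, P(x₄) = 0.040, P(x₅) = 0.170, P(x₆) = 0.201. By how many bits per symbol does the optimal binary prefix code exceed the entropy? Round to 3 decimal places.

0.028 bits

Entropy H = −Σ p log₂ p ≈ 2.3323 bits.
Huffman merges: 1/25+11/200→19/200; 19/200+17/100→53/200; 201/1000+51/200→57/125; 53/200+279/1000→68/125; 57/125+68/125→1. L = 59/25 ≈ 2.3600.
L − H = 2.3600 − 2.3323 = 0.028 bits.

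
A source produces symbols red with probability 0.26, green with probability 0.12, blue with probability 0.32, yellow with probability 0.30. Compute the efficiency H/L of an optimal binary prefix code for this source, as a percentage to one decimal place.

96.0%

Entropy H = −Σ p log₂ p ≈ 1.9195 bits.
Huffman merges: 3/25+13/50→19/50; 3/10+8/25→31/50; 19/50+31/50→1. L = 2 ≈ 2.0000.
Efficiency = H/L = 1.9195/2.0000 = 96.0%.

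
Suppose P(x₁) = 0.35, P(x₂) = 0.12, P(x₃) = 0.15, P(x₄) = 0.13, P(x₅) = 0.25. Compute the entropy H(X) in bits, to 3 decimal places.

H = −Σ pᵢ log₂ pᵢ.
−0.35·log₂(0.35) = 0.5301
−0.12·log₂(0.12) = 0.3671
−0.15·log₂(0.15) = 0.4105
−0.13·log₂(0.13) = 0.3826
−0.25·log₂(0.25) = 0.5000
Sum ≈ 2.1904 → 2.190 bits.

2.190 bits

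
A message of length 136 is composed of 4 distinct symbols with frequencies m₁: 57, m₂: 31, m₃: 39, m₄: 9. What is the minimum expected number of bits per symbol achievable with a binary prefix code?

Probabilities are the counts divided by 136.
Repeatedly combine the two least-probable nodes; the expected code length is the sum of the merged weights.
merge 9/136 + 31/136 → 5/17
merge 39/136 + 5/17 → 79/136
merge 57/136 + 79/136 → 1
L = 5/17 + 79/136 + 1 = 15/8 = 1.875 bits/symbol.

1.875 bits/symbol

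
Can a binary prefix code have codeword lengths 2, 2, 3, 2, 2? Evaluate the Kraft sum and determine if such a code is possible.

1.125; no

With common denominator 2^3 = 8: Σ 2^(−ℓᵢ) = 2/8 + 2/8 + 1/8 + 2/8 + 2/8 = 9/8 = 1.125.
Kraft's inequality requires Σ ≤ 1; here Σ = 1.125 > 1, so no such prefix code exists.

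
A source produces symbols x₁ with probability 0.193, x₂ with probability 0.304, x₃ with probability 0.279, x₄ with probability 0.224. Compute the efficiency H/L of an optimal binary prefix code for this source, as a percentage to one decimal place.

98.9%

Entropy H = −Σ p log₂ p ≈ 1.9776 bits.
Huffman merges: 193/1000+28/125→417/1000; 279/1000+38/125→583/1000; 417/1000+583/1000→1. L = 2 ≈ 2.0000.
Efficiency = H/L = 1.9776/2.0000 = 98.9%.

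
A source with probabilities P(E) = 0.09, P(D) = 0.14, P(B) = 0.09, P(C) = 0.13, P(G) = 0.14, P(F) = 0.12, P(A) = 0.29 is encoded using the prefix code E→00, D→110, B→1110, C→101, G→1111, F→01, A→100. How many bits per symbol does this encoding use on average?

3.02 bits/symbol

L̄ = Σ pᵢ·ℓᵢ = 0.09·2 + 0.14·3 + 0.09·4 + 0.13·3 + 0.14·4 + 0.12·2 + 0.29·3 = 3.02 bits/symbol.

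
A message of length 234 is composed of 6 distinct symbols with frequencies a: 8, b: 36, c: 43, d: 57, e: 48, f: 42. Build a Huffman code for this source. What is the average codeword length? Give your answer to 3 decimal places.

2.551 bits/symbol

Probabilities are the counts divided by 234.
Repeatedly combine the two least-probable nodes; the expected code length is the sum of the merged weights.
merge 4/117 + 2/13 → 22/117
merge 7/39 + 43/234 → 85/234
merge 22/117 + 8/39 → 46/117
merge 19/78 + 85/234 → 71/117
merge 46/117 + 71/117 → 1
L = 22/117 + 85/234 + 46/117 + 71/117 + 1 = 199/78 ≈ 2.551 bits/symbol.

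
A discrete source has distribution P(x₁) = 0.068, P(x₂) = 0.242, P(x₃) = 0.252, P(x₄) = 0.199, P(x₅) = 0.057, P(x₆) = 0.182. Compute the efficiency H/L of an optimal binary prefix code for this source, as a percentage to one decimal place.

Entropy H = −Σ p log₂ p ≈ 2.4066 bits.
Huffman merges: 57/1000+17/250→1/8; 1/8+91/500→307/1000; 199/1000+121/500→441/1000; 63/250+307/1000→559/1000; 441/1000+559/1000→1. L = 304/125 ≈ 2.4320.
Efficiency = H/L = 2.4066/2.4320 = 99.0%.

99.0%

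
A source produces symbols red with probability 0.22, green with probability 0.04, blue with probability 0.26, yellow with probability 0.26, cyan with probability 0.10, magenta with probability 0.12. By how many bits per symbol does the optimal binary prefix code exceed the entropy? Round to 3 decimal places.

0.024 bits

Entropy H = −Σ p log₂ p ≈ 2.3762 bits.
Huffman merges: 1/25+1/10→7/50; 3/25+7/50→13/50; 11/50+13/50→12/25; 13/50+13/50→13/25; 12/25+13/25→1. L = 12/5 ≈ 2.4000.
L − H = 2.4000 − 2.3762 = 0.024 bits.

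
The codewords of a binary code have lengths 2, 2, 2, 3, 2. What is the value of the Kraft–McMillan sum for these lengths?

With common denominator 2^3 = 8: Σ 2^(−ℓᵢ) = 2/8 + 2/8 + 2/8 + 1/8 + 2/8 = 9/8 = 1.125.

1.125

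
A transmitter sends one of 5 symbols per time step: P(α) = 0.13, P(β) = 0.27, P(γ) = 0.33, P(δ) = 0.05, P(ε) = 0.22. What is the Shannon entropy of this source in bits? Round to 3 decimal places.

H = −Σ pᵢ log₂ pᵢ.
−0.13·log₂(0.13) = 0.3826
−0.27·log₂(0.27) = 0.5100
−0.33·log₂(0.33) = 0.5278
−0.05·log₂(0.05) = 0.2161
−0.22·log₂(0.22) = 0.4806
Sum ≈ 2.1172 → 2.117 bits.

2.117 bits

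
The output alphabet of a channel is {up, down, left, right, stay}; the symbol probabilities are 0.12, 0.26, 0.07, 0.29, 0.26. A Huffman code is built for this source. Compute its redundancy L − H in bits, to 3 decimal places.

0.026 bits

Entropy H = −Σ p log₂ p ≈ 2.1641 bits.
Huffman merges: 7/100+3/25→19/100; 19/100+13/50→9/20; 13/50+29/100→11/20; 9/20+11/20→1. L = 219/100 ≈ 2.1900.
L − H = 2.1900 − 2.1641 = 0.026 bits.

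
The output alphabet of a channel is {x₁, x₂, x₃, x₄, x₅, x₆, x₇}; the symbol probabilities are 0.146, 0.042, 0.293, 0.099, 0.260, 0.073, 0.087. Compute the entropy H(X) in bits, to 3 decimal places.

2.534 bits

H = −Σ pᵢ log₂ pᵢ.
−0.146·log₂(0.146) = 0.4053
−0.042·log₂(0.042) = 0.1921
−0.293·log₂(0.293) = 0.5189
−0.099·log₂(0.099) = 0.3303
−0.260·log₂(0.260) = 0.5053
−0.073·log₂(0.073) = 0.2756
−0.087·log₂(0.087) = 0.3065
Sum ≈ 2.5340 → 2.534 bits.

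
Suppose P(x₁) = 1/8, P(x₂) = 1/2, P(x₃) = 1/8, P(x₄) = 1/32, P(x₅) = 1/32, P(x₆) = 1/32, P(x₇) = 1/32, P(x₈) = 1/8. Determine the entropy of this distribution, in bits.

Each probability is a power of 1/2, so log₂(1/p) is an integer.
H = Σ p·log₂(1/p) = 1/8·3 + 1/2·1 + 1/8·3 + 1/32·5 + 1/32·5 + 1/32·5 + 1/32·5 + 1/8·3 = 2.25 bits.

2.25 bits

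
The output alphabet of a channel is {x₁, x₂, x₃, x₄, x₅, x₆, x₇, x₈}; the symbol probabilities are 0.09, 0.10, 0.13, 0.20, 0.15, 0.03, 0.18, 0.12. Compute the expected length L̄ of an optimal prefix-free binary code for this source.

Repeatedly combine the two least-probable nodes; the expected code length is the sum of the merged weights.
merge 3/100 + 9/100 → 3/25
merge 1/10 + 3/25 → 11/50
merge 3/25 + 13/100 → 1/4
merge 3/20 + 9/50 → 33/100
merge 1/5 + 11/50 → 21/50
merge 1/4 + 33/100 → 29/50
merge 21/50 + 29/50 → 1
L = 3/25 + 11/50 + 1/4 + 33/100 + 21/50 + 29/50 + 1 = 73/25 = 2.92 bits/symbol.

2.92 bits/symbol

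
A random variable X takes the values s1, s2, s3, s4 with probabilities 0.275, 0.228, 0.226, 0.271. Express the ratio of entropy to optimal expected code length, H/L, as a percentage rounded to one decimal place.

99.7%

Entropy H = −Σ p log₂ p ≈ 1.9939 bits.
Huffman merges: 113/500+57/250→227/500; 271/1000+11/40→273/500; 227/500+273/500→1. L = 2 ≈ 2.0000.
Efficiency = H/L = 1.9939/2.0000 = 99.7%.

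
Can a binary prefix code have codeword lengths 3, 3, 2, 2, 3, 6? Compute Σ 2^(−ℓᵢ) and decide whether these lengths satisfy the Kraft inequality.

With common denominator 2^6 = 64: Σ 2^(−ℓᵢ) = 8/64 + 8/64 + 16/64 + 16/64 + 8/64 + 1/64 = 57/64 = 0.890625.
Kraft's inequality requires Σ ≤ 1; here Σ = 0.890625 ≤ 1, so such a prefix code exists.

0.890625; yes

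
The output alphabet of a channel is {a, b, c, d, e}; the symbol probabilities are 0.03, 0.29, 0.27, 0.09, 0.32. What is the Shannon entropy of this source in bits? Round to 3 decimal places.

H = −Σ pᵢ log₂ pᵢ.
−0.03·log₂(0.03) = 0.1518
−0.29·log₂(0.29) = 0.5179
−0.27·log₂(0.27) = 0.5100
−0.09·log₂(0.09) = 0.3127
−0.32·log₂(0.32) = 0.5260
Sum ≈ 2.0184 → 2.018 bits.

2.018 bits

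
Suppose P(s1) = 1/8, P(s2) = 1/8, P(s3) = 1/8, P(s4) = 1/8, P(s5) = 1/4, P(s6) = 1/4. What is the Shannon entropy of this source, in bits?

Each probability is a power of 1/2, so log₂(1/p) is an integer.
H = Σ p·log₂(1/p) = 1/8·3 + 1/8·3 + 1/8·3 + 1/8·3 + 1/4·2 + 1/4·2 = 2.5 bits.

2.5 bits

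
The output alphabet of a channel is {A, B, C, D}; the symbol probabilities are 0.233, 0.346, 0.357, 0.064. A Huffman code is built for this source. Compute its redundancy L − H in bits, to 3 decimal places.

Entropy H = −Σ p log₂ p ≈ 1.8038 bits.
Huffman merges: 8/125+233/1000→297/1000; 297/1000+173/500→643/1000; 357/1000+643/1000→1. L = 97/50 ≈ 1.9400.
L − H = 1.9400 − 1.8038 = 0.136 bits.

0.136 bits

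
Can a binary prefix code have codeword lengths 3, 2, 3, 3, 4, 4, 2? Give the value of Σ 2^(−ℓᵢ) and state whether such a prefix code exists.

1; yes

With common denominator 2^4 = 16: Σ 2^(−ℓᵢ) = 2/16 + 4/16 + 2/16 + 2/16 + 1/16 + 1/16 + 4/16 = 16/16 = 1.
Kraft's inequality requires Σ ≤ 1; here Σ = 1 ≤ 1, so such a prefix code exists.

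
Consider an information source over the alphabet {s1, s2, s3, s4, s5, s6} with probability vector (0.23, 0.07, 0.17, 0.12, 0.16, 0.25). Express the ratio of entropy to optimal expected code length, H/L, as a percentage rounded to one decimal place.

Entropy H = −Σ p log₂ p ≈ 2.4809 bits.
Huffman merges: 7/100+3/25→19/100; 4/25+17/100→33/100; 19/100+23/100→21/50; 1/4+33/100→29/50; 21/50+29/50→1. L = 63/25 ≈ 2.5200.
Efficiency = H/L = 2.4809/2.5200 = 98.4%.

98.4%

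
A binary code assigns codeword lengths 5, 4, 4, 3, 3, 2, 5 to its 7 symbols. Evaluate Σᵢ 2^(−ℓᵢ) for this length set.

0.6875

With common denominator 2^5 = 32: Σ 2^(−ℓᵢ) = 1/32 + 2/32 + 2/32 + 4/32 + 4/32 + 8/32 + 1/32 = 22/32 = 0.6875.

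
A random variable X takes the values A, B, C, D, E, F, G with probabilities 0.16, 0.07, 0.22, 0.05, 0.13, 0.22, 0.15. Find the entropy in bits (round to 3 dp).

2.662 bits

H = −Σ pᵢ log₂ pᵢ.
−0.16·log₂(0.16) = 0.4230
−0.07·log₂(0.07) = 0.2686
−0.22·log₂(0.22) = 0.4806
−0.05·log₂(0.05) = 0.2161
−0.13·log₂(0.13) = 0.3826
−0.22·log₂(0.22) = 0.4806
−0.15·log₂(0.15) = 0.4105
Sum ≈ 2.6620 → 2.662 bits.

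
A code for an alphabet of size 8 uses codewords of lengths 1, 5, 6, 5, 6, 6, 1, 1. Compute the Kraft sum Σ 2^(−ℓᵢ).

With common denominator 2^6 = 64: Σ 2^(−ℓᵢ) = 32/64 + 2/64 + 1/64 + 2/64 + 1/64 + 1/64 + 32/64 + 32/64 = 103/64 = 1.609375.

1.609375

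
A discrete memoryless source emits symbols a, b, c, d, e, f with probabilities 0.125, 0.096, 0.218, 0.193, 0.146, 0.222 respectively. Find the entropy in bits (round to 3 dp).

H = −Σ pᵢ log₂ pᵢ.
−0.125·log₂(0.125) = 0.3750
−0.096·log₂(0.096) = 0.3246
−0.218·log₂(0.218) = 0.4791
−0.193·log₂(0.193) = 0.4581
−0.146·log₂(0.146) = 0.4053
−0.222·log₂(0.222) = 0.4820
Sum ≈ 2.5240 → 2.524 bits.

2.524 bits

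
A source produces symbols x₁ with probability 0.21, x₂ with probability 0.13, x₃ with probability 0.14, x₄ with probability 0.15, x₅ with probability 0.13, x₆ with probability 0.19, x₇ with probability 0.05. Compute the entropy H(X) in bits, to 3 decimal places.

2.717 bits

H = −Σ pᵢ log₂ pᵢ.
−0.21·log₂(0.21) = 0.4728
−0.13·log₂(0.13) = 0.3826
−0.14·log₂(0.14) = 0.3971
−0.15·log₂(0.15) = 0.4105
−0.13·log₂(0.13) = 0.3826
−0.19·log₂(0.19) = 0.4552
−0.05·log₂(0.05) = 0.2161
Sum ≈ 2.7171 → 2.717 bits.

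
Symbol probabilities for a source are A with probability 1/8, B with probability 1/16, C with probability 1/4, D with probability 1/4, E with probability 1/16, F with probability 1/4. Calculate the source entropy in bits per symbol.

Each probability is a power of 1/2, so log₂(1/p) is an integer.
H = Σ p·log₂(1/p) = 1/8·3 + 1/16·4 + 1/4·2 + 1/4·2 + 1/16·4 + 1/4·2 = 2.375 bits.

2.375 bits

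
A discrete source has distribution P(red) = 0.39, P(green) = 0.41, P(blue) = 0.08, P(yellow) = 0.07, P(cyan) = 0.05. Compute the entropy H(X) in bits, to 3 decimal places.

1.833 bits

H = −Σ pᵢ log₂ pᵢ.
−0.39·log₂(0.39) = 0.5298
−0.41·log₂(0.41) = 0.5274
−0.08·log₂(0.08) = 0.2915
−0.07·log₂(0.07) = 0.2686
−0.05·log₂(0.05) = 0.2161
Sum ≈ 1.8333 → 1.833 bits.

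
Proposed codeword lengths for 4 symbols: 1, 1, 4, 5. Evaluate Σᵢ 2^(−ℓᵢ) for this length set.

With common denominator 2^5 = 32: Σ 2^(−ℓᵢ) = 16/32 + 16/32 + 2/32 + 1/32 = 35/32 = 1.09375.

1.09375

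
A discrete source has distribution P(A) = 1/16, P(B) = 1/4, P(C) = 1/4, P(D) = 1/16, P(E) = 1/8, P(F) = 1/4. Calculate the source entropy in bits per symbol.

Each probability is a power of 1/2, so log₂(1/p) is an integer.
H = Σ p·log₂(1/p) = 1/16·4 + 1/4·2 + 1/4·2 + 1/16·4 + 1/8·3 + 1/4·2 = 2.375 bits.

2.375 bits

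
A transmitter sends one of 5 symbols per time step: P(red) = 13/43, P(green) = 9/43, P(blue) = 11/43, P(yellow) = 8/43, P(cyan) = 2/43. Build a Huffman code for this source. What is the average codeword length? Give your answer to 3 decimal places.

Repeatedly combine the two least-probable nodes; the expected code length is the sum of the merged weights.
merge 2/43 + 8/43 → 10/43
merge 9/43 + 10/43 → 19/43
merge 11/43 + 13/43 → 24/43
merge 19/43 + 24/43 → 1
L = 10/43 + 19/43 + 24/43 + 1 = 96/43 ≈ 2.233 bits/symbol.

2.233 bits/symbol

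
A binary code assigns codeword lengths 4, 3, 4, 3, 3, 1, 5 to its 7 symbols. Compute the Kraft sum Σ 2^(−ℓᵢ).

1.03125

With common denominator 2^5 = 32: Σ 2^(−ℓᵢ) = 2/32 + 4/32 + 2/32 + 4/32 + 4/32 + 16/32 + 1/32 = 33/32 = 1.03125.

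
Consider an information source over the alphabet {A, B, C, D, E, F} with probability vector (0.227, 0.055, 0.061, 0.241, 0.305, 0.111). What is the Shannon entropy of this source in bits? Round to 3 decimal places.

H = −Σ pᵢ log₂ pᵢ.
−0.227·log₂(0.227) = 0.4856
−0.055·log₂(0.055) = 0.2301
−0.061·log₂(0.061) = 0.2461
−0.241·log₂(0.241) = 0.4947
−0.305·log₂(0.305) = 0.5225
−0.111·log₂(0.111) = 0.3520
Sum ≈ 2.3312 → 2.331 bits.

2.331 bits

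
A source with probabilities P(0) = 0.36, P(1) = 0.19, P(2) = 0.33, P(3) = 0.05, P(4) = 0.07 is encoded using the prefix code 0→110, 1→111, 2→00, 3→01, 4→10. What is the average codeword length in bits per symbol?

2.55 bits/symbol

L̄ = Σ pᵢ·ℓᵢ = 0.36·3 + 0.19·3 + 0.33·2 + 0.05·2 + 0.07·2 = 2.55 bits/symbol.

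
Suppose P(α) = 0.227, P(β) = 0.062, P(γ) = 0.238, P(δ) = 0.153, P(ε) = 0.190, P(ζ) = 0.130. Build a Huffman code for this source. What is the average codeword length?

Repeatedly combine the two least-probable nodes; the expected code length is the sum of the merged weights.
merge 31/500 + 13/100 → 24/125
merge 153/1000 + 19/100 → 343/1000
merge 24/125 + 227/1000 → 419/1000
merge 119/500 + 343/1000 → 581/1000
merge 419/1000 + 581/1000 → 1
L = 24/125 + 343/1000 + 419/1000 + 581/1000 + 1 = 507/200 = 2.535 bits/symbol.

2.535 bits/symbol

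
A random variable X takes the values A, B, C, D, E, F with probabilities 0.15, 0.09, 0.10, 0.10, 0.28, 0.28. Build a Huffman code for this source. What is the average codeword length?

Repeatedly combine the two least-probable nodes; the expected code length is the sum of the merged weights.
merge 9/100 + 1/10 → 19/100
merge 1/10 + 3/20 → 1/4
merge 19/100 + 1/4 → 11/25
merge 7/25 + 7/25 → 14/25
merge 11/25 + 14/25 → 1
L = 19/100 + 1/4 + 11/25 + 14/25 + 1 = 61/25 = 2.44 bits/symbol.

2.44 bits/symbol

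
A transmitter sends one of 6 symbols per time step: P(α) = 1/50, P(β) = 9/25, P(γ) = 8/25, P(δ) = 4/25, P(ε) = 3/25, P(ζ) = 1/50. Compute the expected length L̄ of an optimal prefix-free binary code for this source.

Repeatedly combine the two least-probable nodes; the expected code length is the sum of the merged weights.
merge 1/50 + 1/50 → 1/25
merge 1/25 + 3/25 → 4/25
merge 4/25 + 4/25 → 8/25
merge 8/25 + 8/25 → 16/25
merge 9/25 + 16/25 → 1
L = 1/25 + 4/25 + 8/25 + 16/25 + 1 = 54/25 = 2.16 bits/symbol.

2.16 bits/symbol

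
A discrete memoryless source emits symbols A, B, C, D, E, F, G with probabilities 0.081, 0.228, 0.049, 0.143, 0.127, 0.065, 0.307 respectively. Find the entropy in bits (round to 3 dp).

H = −Σ pᵢ log₂ pᵢ.
−0.081·log₂(0.081) = 0.2937
−0.228·log₂(0.228) = 0.4863
−0.049·log₂(0.049) = 0.2132
−0.143·log₂(0.143) = 0.4012
−0.127·log₂(0.127) = 0.3781
−0.065·log₂(0.065) = 0.2563
−0.307·log₂(0.307) = 0.5230
Sum ≈ 2.5519 → 2.552 bits.

2.552 bits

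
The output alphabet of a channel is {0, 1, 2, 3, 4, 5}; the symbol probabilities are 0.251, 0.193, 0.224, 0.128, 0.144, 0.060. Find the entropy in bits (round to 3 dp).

H = −Σ pᵢ log₂ pᵢ.
−0.251·log₂(0.251) = 0.5006
−0.193·log₂(0.193) = 0.4581
−0.224·log₂(0.224) = 0.4835
−0.128·log₂(0.128) = 0.3796
−0.144·log₂(0.144) = 0.4026
−0.060·log₂(0.060) = 0.2435
Sum ≈ 2.4679 → 2.468 bits.

2.468 bits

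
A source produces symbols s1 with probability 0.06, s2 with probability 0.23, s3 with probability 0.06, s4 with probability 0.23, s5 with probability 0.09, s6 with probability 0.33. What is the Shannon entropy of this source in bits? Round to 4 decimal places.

H = −Σ pᵢ log₂ pᵢ.
−0.06·log₂(0.06) = 0.2435
−0.23·log₂(0.23) = 0.4877
−0.06·log₂(0.06) = 0.2435
−0.23·log₂(0.23) = 0.4877
−0.09·log₂(0.09) = 0.3127
−0.33·log₂(0.33) = 0.5278
Sum ≈ 2.3029 → 2.3029 bits.

2.3029 bits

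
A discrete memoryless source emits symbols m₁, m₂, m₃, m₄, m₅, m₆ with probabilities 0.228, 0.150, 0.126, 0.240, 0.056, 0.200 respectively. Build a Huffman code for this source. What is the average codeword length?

Repeatedly combine the two least-probable nodes; the expected code length is the sum of the merged weights.
merge 7/125 + 63/500 → 91/500
merge 3/20 + 91/500 → 83/250
merge 1/5 + 57/250 → 107/250
merge 6/25 + 83/250 → 143/250
merge 107/250 + 143/250 → 1
L = 91/500 + 83/250 + 107/250 + 143/250 + 1 = 1257/500 = 2.514 bits/symbol.

2.514 bits/symbol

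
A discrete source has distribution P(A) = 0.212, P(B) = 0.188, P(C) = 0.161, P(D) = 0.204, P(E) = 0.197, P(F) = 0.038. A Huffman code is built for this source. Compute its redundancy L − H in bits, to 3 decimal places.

Entropy H = −Σ p log₂ p ≈ 2.4608 bits.
Huffman merges: 19/500+161/1000→199/1000; 47/250+197/1000→77/200; 199/1000+51/250→403/1000; 53/250+77/200→597/1000; 403/1000+597/1000→1. L = 323/125 ≈ 2.5840.
L − H = 2.5840 − 2.4608 = 0.123 bits.

0.123 bits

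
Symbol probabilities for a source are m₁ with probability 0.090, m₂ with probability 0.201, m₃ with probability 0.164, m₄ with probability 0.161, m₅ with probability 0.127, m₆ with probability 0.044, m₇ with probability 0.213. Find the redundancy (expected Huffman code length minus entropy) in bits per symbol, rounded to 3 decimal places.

0.039 bits

Entropy H = −Σ p log₂ p ≈ 2.6815 bits.
Huffman merges: 11/250+9/100→67/500; 127/1000+67/500→261/1000; 161/1000+41/250→13/40; 201/1000+213/1000→207/500; 261/1000+13/40→293/500; 207/500+293/500→1. L = 68/25 ≈ 2.7200.
L − H = 2.7200 − 2.6815 = 0.039 bits.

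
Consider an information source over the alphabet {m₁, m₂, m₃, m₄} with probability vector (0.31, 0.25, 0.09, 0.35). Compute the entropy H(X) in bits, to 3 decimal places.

1.867 bits

H = −Σ pᵢ log₂ pᵢ.
−0.31·log₂(0.31) = 0.5238
−0.25·log₂(0.25) = 0.5000
−0.09·log₂(0.09) = 0.3127
−0.35·log₂(0.35) = 0.5301
Sum ≈ 1.8665 → 1.867 bits.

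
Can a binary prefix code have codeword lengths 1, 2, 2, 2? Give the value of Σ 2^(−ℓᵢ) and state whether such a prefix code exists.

With common denominator 2^2 = 4: Σ 2^(−ℓᵢ) = 2/4 + 1/4 + 1/4 + 1/4 = 5/4 = 1.25.
Kraft's inequality requires Σ ≤ 1; here Σ = 1.25 > 1, so no such prefix code exists.

1.25; no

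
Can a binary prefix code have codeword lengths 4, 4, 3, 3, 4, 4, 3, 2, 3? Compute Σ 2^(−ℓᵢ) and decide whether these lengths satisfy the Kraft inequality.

With common denominator 2^4 = 16: Σ 2^(−ℓᵢ) = 1/16 + 1/16 + 2/16 + 2/16 + 1/16 + 1/16 + 2/16 + 4/16 + 2/16 = 16/16 = 1.
Kraft's inequality requires Σ ≤ 1; here Σ = 1 ≤ 1, so such a prefix code exists.

1; yes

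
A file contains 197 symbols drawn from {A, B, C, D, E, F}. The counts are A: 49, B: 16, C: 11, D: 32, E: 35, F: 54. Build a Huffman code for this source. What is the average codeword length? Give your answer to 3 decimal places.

Probabilities are the counts divided by 197.
Repeatedly combine the two least-probable nodes; the expected code length is the sum of the merged weights.
merge 11/197 + 16/197 → 27/197
merge 27/197 + 32/197 → 59/197
merge 35/197 + 49/197 → 84/197
merge 54/197 + 59/197 → 113/197
merge 84/197 + 113/197 → 1
L = 27/197 + 59/197 + 84/197 + 113/197 + 1 = 480/197 ≈ 2.437 bits/symbol.

2.437 bits/symbol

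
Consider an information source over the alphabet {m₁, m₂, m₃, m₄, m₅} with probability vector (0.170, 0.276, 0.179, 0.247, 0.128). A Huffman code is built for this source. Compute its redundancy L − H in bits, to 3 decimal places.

Entropy H = −Σ p log₂ p ≈ 2.2694 bits.
Huffman merges: 16/125+17/100→149/500; 179/1000+247/1000→213/500; 69/250+149/500→287/500; 213/500+287/500→1. L = 1149/500 ≈ 2.2980.
L − H = 2.2980 − 2.2694 = 0.029 bits.

0.029 bits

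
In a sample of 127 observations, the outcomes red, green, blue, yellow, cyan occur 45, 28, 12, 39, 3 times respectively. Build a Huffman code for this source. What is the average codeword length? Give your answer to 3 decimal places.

2.102 bits/symbol

Probabilities are the counts divided by 127.
Repeatedly combine the two least-probable nodes; the expected code length is the sum of the merged weights.
merge 3/127 + 12/127 → 15/127
merge 15/127 + 28/127 → 43/127
merge 39/127 + 43/127 → 82/127
merge 45/127 + 82/127 → 1
L = 15/127 + 43/127 + 82/127 + 1 = 267/127 ≈ 2.102 bits/symbol.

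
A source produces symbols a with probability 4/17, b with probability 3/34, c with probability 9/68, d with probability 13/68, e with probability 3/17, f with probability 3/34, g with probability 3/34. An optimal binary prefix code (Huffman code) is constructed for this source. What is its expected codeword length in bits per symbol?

Repeatedly combine the two least-probable nodes; the expected code length is the sum of the merged weights.
merge 3/34 + 3/34 → 3/17
merge 3/34 + 9/68 → 15/68
merge 3/17 + 3/17 → 6/17
merge 13/68 + 15/68 → 7/17
merge 4/17 + 6/17 → 10/17
merge 7/17 + 10/17 → 1
L = 3/17 + 15/68 + 6/17 + 7/17 + 10/17 + 1 = 11/4 = 2.75 bits/symbol.

2.75 bits/symbol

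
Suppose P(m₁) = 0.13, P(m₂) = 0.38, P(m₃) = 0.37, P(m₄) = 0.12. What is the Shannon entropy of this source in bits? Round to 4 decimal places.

1.8109 bits

H = −Σ pᵢ log₂ pᵢ.
−0.13·log₂(0.13) = 0.3826
−0.38·log₂(0.38) = 0.5305
−0.37·log₂(0.37) = 0.5307
−0.12·log₂(0.12) = 0.3671
Sum ≈ 1.8109 → 1.8109 bits.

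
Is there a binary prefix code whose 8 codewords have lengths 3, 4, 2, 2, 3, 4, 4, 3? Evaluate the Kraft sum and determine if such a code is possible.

1.0625; no

With common denominator 2^4 = 16: Σ 2^(−ℓᵢ) = 2/16 + 1/16 + 4/16 + 4/16 + 2/16 + 1/16 + 1/16 + 2/16 = 17/16 = 1.0625.
Kraft's inequality requires Σ ≤ 1; here Σ = 1.0625 > 1, so no such prefix code exists.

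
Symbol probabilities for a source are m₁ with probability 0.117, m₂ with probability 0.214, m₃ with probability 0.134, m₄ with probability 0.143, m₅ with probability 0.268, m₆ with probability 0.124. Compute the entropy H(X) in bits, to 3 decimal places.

2.511 bits

H = −Σ pᵢ log₂ pᵢ.
−0.117·log₂(0.117) = 0.3622
−0.214·log₂(0.214) = 0.4760
−0.134·log₂(0.134) = 0.3886
−0.143·log₂(0.143) = 0.4012
−0.268·log₂(0.268) = 0.5091
−0.124·log₂(0.124) = 0.3734
Sum ≈ 2.5105 → 2.511 bits.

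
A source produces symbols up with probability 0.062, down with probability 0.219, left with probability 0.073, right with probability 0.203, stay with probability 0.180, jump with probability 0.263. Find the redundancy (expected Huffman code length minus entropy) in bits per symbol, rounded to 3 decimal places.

Entropy H = −Σ p log₂ p ≈ 2.4233 bits.
Huffman merges: 31/500+73/1000→27/200; 27/200+9/50→63/200; 203/1000+219/1000→211/500; 263/1000+63/200→289/500; 211/500+289/500→1. L = 49/20 ≈ 2.4500.
L − H = 2.4500 − 2.4233 = 0.027 bits.

0.027 bits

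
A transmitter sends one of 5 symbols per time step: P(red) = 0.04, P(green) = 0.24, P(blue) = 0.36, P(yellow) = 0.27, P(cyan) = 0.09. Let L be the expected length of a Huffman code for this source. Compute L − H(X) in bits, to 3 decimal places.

Entropy H = −Σ p log₂ p ≈ 2.0332 bits.
Huffman merges: 1/25+9/100→13/100; 13/100+6/25→37/100; 27/100+9/25→63/100; 37/100+63/100→1. L = 213/100 ≈ 2.1300.
L − H = 2.1300 − 2.0332 = 0.097 bits.

0.097 bits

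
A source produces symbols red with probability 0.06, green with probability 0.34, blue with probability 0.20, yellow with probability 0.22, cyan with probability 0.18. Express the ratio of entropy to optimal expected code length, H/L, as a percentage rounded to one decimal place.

Entropy H = −Σ p log₂ p ≈ 2.1630 bits.
Huffman merges: 3/50+9/50→6/25; 1/5+11/50→21/50; 6/25+17/50→29/50; 21/50+29/50→1. L = 56/25 ≈ 2.2400.
Efficiency = H/L = 2.1630/2.2400 = 96.6%.

96.6%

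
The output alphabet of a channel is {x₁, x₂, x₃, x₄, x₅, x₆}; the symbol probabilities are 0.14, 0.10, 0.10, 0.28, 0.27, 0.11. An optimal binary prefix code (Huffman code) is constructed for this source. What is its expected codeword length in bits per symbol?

Repeatedly combine the two least-probable nodes; the expected code length is the sum of the merged weights.
merge 1/10 + 1/10 → 1/5
merge 11/100 + 7/50 → 1/4
merge 1/5 + 1/4 → 9/20
merge 27/100 + 7/25 → 11/20
merge 9/20 + 11/20 → 1
L = 1/5 + 1/4 + 9/20 + 11/20 + 1 = 49/20 = 2.45 bits/symbol.

2.45 bits/symbol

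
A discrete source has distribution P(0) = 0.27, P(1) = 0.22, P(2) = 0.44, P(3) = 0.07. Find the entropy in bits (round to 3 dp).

1.780 bits

H = −Σ pᵢ log₂ pᵢ.
−0.27·log₂(0.27) = 0.5100
−0.22·log₂(0.22) = 0.4806
−0.44·log₂(0.44) = 0.5211
−0.07·log₂(0.07) = 0.2686
Sum ≈ 1.7803 → 1.780 bits.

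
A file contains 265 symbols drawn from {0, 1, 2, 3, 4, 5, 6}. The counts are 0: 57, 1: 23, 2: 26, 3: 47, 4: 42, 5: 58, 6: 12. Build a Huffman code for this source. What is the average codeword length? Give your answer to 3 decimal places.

Probabilities are the counts divided by 265.
Repeatedly combine the two least-probable nodes; the expected code length is the sum of the merged weights.
merge 12/265 + 23/265 → 7/53
merge 26/265 + 7/53 → 61/265
merge 42/265 + 47/265 → 89/265
merge 57/265 + 58/265 → 23/53
merge 61/265 + 89/265 → 30/53
merge 23/53 + 30/53 → 1
L = 7/53 + 61/265 + 89/265 + 23/53 + 30/53 + 1 = 143/53 ≈ 2.698 bits/symbol.

2.698 bits/symbol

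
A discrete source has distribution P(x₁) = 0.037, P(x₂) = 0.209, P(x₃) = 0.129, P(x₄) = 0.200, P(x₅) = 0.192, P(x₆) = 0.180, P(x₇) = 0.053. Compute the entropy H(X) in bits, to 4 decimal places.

H = −Σ pᵢ log₂ pᵢ.
−0.037·log₂(0.037) = 0.1760
−0.209·log₂(0.209) = 0.4720
−0.129·log₂(0.129) = 0.3811
−0.200·log₂(0.200) = 0.4644
−0.192·log₂(0.192) = 0.4571
−0.180·log₂(0.180) = 0.4453
−0.053·log₂(0.053) = 0.2246
Sum ≈ 2.6206 → 2.6206 bits.

2.6206 bits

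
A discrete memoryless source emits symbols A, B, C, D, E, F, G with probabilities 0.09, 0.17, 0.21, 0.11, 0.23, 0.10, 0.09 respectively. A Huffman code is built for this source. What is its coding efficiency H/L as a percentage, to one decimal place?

Entropy H = −Σ p log₂ p ≈ 2.7029 bits.
Huffman merges: 9/100+9/100→9/50; 1/10+11/100→21/100; 17/100+9/50→7/20; 21/100+21/100→21/50; 23/100+7/20→29/50; 21/50+29/50→1. L = 137/50 ≈ 2.7400.
Efficiency = H/L = 2.7029/2.7400 = 98.6%.

98.6%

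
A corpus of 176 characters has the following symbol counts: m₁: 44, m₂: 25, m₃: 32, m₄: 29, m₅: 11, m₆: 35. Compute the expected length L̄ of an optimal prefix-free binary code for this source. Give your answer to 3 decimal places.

2.551 bits/symbol

Probabilities are the counts divided by 176.
Repeatedly combine the two least-probable nodes; the expected code length is the sum of the merged weights.
merge 1/16 + 25/176 → 9/44
merge 29/176 + 2/11 → 61/176
merge 35/176 + 9/44 → 71/176
merge 1/4 + 61/176 → 105/176
merge 71/176 + 105/176 → 1
L = 9/44 + 61/176 + 71/176 + 105/176 + 1 = 449/176 ≈ 2.551 bits/symbol.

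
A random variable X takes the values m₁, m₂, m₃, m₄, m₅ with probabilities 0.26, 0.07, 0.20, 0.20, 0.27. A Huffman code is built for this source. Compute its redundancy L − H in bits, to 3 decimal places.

Entropy H = −Σ p log₂ p ≈ 2.2126 bits.
Huffman merges: 7/100+1/5→27/100; 1/5+13/50→23/50; 27/100+27/100→27/50; 23/50+27/50→1. L = 227/100 ≈ 2.2700.
L − H = 2.2700 − 2.2126 = 0.057 bits.

0.057 bits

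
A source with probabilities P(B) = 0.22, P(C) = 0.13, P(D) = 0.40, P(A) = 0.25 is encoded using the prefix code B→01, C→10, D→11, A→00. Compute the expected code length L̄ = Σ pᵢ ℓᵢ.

L̄ = Σ pᵢ·ℓᵢ = 0.22·2 + 0.13·2 + 0.40·2 + 0.25·2 = 2 bits/symbol.

2 bits/symbol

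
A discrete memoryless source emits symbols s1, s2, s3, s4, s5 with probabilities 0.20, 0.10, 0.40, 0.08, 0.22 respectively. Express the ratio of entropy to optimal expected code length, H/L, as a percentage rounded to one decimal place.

97.1%

Entropy H = −Σ p log₂ p ≈ 2.0974 bits.
Huffman merges: 2/25+1/10→9/50; 9/50+1/5→19/50; 11/50+19/50→3/5; 2/5+3/5→1. L = 54/25 ≈ 2.1600.
Efficiency = H/L = 2.0974/2.1600 = 97.1%.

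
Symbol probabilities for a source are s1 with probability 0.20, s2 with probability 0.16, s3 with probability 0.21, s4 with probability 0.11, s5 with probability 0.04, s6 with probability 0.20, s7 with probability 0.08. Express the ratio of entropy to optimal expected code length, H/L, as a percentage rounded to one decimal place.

97.9%

Entropy H = −Σ p log₂ p ≈ 2.6522 bits.
Huffman merges: 1/25+2/25→3/25; 11/100+3/25→23/100; 4/25+1/5→9/25; 1/5+21/100→41/100; 23/100+9/25→59/100; 41/100+59/100→1. L = 271/100 ≈ 2.7100.
Efficiency = H/L = 2.6522/2.7100 = 97.9%.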